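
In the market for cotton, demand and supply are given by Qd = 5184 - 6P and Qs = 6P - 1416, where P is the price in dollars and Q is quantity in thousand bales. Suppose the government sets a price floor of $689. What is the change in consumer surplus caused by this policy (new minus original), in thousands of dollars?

-203913

Without the control the market clears where 5184 - 6P = 6P - 1416, i.e. P* = 550 and Q* = 1884.
Since 689 > 550, the floor is binding.
At P = 689: Qd = 5184 - 6·689 = 1050 and Qs = 6·689 - 1416 = 2718.
Consumer surplus without the control is ½ · (864 - 550) · 1884 = 295788.
With the floor, consumers buy 1050 units at 689, so CS = ½ · (864 - 689) · 1050 = 91875.
Change in consumer surplus = 91875 - 295788 = -203913.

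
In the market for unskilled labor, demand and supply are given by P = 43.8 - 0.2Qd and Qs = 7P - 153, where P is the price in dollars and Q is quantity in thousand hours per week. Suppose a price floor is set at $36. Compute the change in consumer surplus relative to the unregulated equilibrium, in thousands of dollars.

-257.5

Rearranging demand gives Qd = 219 - 5P. Equilibrium: 219 - 5P = 7P - 153, so 372 = 12P and P* = 31, Q* = 64.
Because the floor (36) lies above the market-clearing price, it is binding.
At P = 36: Qd = 219 - 5·36 = 39 and Qs = 7·36 - 153 = 99.
Consumer surplus without the control is ½ · (43.8 - 31) · 64 = 409.6.
With the floor, consumers buy 39 units at 36, so CS = ½ · (43.8 - 36) · 39 = 152.1.
Change in consumer surplus = 152.1 - 409.6 = -257.5.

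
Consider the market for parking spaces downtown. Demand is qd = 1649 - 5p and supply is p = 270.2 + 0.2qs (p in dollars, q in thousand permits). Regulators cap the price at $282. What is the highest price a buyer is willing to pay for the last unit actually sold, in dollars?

318

Rearranging supply gives qs = 5p - 1351. Without the control the market clears where 1649 - 5p = 5p - 1351, i.e. p* = 300 and q* = 149.
The ceiling of 282 is below the equilibrium price 300, so it binds.
At p = 282: qd = 1649 - 5·282 = 239 and qs = 5·282 - 1351 = 59.
Only 59 units reach the market. On the demand curve, the marginal buyer's willingness to pay at q = 59 is (1649 - 59)/5 = 318.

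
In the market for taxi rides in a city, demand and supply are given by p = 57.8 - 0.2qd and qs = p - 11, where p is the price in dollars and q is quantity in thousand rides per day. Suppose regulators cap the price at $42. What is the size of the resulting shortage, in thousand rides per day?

Rearranging demand gives qd = 289 - 5p. Setting quantity demanded equal to quantity supplied, 289 - 5p = p - 11, gives p* = 50 and q* = 39.
The ceiling of 42 is below the equilibrium price 50, so it binds.
At p = 42: qd = 289 - 5·42 = 79 and qs = 42 - 11 = 31.
Shortage = qd - qs = 79 - 31 = 48.

48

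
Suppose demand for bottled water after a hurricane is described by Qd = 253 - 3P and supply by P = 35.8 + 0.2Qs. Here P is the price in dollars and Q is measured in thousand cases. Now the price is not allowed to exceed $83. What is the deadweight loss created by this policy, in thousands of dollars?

0

Rearranging supply gives Qs = 5P - 179. Without the control the market clears where 253 - 3P = 5P - 179, i.e. P* = 54 and Q* = 91.
The ceiling of 83 is above the equilibrium price 54, so it is not binding; the market clears at P* = 54, Q* = 91.
Since the control does not bind, no trades are prevented and deadweight loss is zero.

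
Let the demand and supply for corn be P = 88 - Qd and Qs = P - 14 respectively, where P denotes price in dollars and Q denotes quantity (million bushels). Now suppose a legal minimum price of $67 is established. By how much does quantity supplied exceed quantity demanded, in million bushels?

32

Rearranging demand gives Qd = 88 - P. In a free market, 88 - P = P - 14 gives the equilibrium P* = 51, Q* = 37.
The floor of 67 is above the equilibrium price 51, so it binds.
At P = 67: Qd = 88 - 67 = 21 and Qs = 67 - 14 = 53.
Surplus = Qs - Qd = 53 - 21 = 32.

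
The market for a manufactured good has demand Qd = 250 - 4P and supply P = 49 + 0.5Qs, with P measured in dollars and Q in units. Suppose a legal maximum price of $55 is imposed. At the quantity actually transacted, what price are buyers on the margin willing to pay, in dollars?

59.5

Rearranging supply gives Qs = 2P - 98. Equilibrium: 250 - 4P = 2P - 98, so 348 = 6P and P* = 58, Q* = 18.
Because the ceiling (55) lies below the market-clearing price, it is binding.
At P = 55: Qd = 250 - 4·55 = 30 and Qs = 2·55 - 98 = 12.
Only 12 units reach the market. On the demand curve, the marginal buyer's willingness to pay at Q = 12 is (250 - 12)/4 = 59.5.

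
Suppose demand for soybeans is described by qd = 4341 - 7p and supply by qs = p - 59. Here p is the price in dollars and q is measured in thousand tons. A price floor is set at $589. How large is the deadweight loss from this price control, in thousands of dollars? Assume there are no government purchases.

Without the control the market clears where 4341 - 7p = p - 59, i.e. p* = 550 and q* = 491.
The floor of 589 is above the equilibrium price 550, so it binds.
At p = 589: qd = 4341 - 7·589 = 218 and qs = 589 - 59 = 530.
Quantity traded falls to 218. At q = 218 the demand price is (4341 - 218)/7 = 589 and the supply price is 59 + 218 = 277.
Deadweight loss = ½ · (589 - 277) · (491 - 218) = ½ · 312 · 273 = 42588.

42588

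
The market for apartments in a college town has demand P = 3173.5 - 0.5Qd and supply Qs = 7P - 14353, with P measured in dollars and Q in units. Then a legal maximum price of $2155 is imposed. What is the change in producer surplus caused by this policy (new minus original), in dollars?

Rearranging demand gives Qd = 6347 - 2P. Setting quantity demanded equal to quantity supplied, 6347 - 2P = 7P - 14353, gives P* = 2300 and Q* = 1747.
Because the ceiling (2155) lies below the market-clearing price, it is binding.
At P = 2155: Qd = 6347 - 2·2155 = 2037 and Qs = 7·2155 - 14353 = 732.
Producer surplus without the control is ½ · (2300 - 14353/7) · 1747 = 3052009/14.
With the ceiling, producers sell 732 units at 2155, so PS = ½ · (2155 - 14353/7) · 732 = 267912/7.
Change in producer surplus = 267912/7 - 3052009/14 = -179727.5.

-179727.5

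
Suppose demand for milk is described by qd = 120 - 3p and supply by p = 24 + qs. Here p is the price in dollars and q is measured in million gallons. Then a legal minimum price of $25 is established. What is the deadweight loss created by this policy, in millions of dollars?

0

Rearranging supply gives qs = p - 24. Equilibrium: 120 - 3p = p - 24, so 144 = 4p and p* = 36, q* = 12.
Since 25 is below p* = 36, the floor does not bind and the free-market outcome prevails.
Since the control does not bind, no trades are prevented and deadweight loss is zero.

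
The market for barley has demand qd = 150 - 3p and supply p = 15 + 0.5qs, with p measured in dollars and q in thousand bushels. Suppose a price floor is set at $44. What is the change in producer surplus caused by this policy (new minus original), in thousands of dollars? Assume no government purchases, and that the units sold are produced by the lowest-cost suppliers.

0

Rearranging supply gives qs = 2p - 30. Without the control the market clears where 150 - 3p = 2p - 30, i.e. p* = 36 and q* = 42.
The floor of 44 is above the equilibrium price 36, so it binds.
At p = 44: qd = 150 - 3·44 = 18 and qs = 2·44 - 30 = 58.
Producer surplus without the control is ½ · (36 - 15) · 42 = 441.
With the floor, 18 units are sold at 44. The supply price at q = 18 is 24, so PS = ½ · [(44 - 15) + (44 - 24)] · 18 = 441.
Change in producer surplus = 441 - 441 = 0.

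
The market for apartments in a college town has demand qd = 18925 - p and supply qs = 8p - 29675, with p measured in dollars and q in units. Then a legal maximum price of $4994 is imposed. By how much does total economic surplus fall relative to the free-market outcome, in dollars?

5934096

Without the control the market clears where 18925 - p = 8p - 29675, i.e. p* = 5400 and q* = 13525.
The ceiling of 4994 is below the equilibrium price 5400, so it binds.
At p = 4994: qd = 18925 - 4994 = 13931 and qs = 8·4994 - 29675 = 10277.
Quantity traded falls to 10277. At q = 10277 the demand price is 18925 - 10277 = 8648 and the supply price is (29675 + 10277)/8 = 4994.
Deadweight loss = ½ · (8648 - 4994) · (13525 - 10277) = ½ · 3654 · 3248 = 5934096.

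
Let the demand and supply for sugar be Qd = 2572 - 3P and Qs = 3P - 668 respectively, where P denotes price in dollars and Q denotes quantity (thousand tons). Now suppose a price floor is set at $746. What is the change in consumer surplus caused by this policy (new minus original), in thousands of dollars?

-132458

Equilibrium: 2572 - 3P = 3P - 668, so 3240 = 6P and P* = 540, Q* = 952.
Since 746 > 540, the floor is binding.
At P = 746: Qd = 2572 - 3·746 = 334 and Qs = 3·746 - 668 = 1570.
Consumer surplus without the control is ½ · (2572/3 - 540) · 952 = 453152/3.
With the floor, consumers buy 334 units at 746, so CS = ½ · (2572/3 - 746) · 334 = 55778/3.
Change in consumer surplus = 55778/3 - 453152/3 = -132458.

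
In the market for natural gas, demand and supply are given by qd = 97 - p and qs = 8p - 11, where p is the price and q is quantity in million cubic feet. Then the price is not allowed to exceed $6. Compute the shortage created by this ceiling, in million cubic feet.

Without the control the market clears where 97 - p = 8p - 11, i.e. p* = 12 and q* = 85.
The ceiling of 6 is below the equilibrium price 12, so it binds.
At p = 6: qd = 97 - 6 = 91 and qs = 8·6 - 11 = 37.
Shortage = qd - qs = 91 - 37 = 54.

54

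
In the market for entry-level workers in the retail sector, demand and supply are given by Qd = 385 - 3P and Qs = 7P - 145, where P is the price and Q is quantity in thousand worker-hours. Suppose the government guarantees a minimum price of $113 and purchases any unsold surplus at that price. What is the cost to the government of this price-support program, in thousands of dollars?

Without the control the market clears where 385 - 3P = 7P - 145, i.e. P* = 53 and Q* = 226.
Since 113 > 53, the floor is binding.
At P = 113: Qd = 385 - 3·113 = 46 and Qs = 7·113 - 145 = 646.
Surplus = Qs - Qd = 600.
Government expenditure = surplus × support price = 600 × 113 = 67800.

67800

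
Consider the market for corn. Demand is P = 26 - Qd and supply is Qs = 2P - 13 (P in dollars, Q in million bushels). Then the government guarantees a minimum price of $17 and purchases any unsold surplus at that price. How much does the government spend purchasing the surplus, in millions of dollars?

Rearranging demand gives Qd = 26 - P. Equilibrium: 26 - P = 2P - 13, so 39 = 3P and P* = 13, Q* = 13.
The floor of 17 is above the equilibrium price 13, so it binds.
At P = 17: Qd = 26 - 17 = 9 and Qs = 2·17 - 13 = 21.
Surplus = Qs - Qd = 12.
Government expenditure = surplus × support price = 12 × 17 = 204.

204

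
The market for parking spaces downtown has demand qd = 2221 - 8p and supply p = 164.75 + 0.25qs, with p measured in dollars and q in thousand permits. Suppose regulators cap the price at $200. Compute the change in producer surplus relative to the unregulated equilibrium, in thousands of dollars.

-8840

Rearranging supply gives qs = 4p - 659. Equilibrium: 2221 - 8p = 4p - 659, so 2880 = 12p and p* = 240, q* = 301.
Because the ceiling (200) lies below the market-clearing price, it is binding.
At p = 200: qd = 2221 - 8·200 = 621 and qs = 4·200 - 659 = 141.
Producer surplus without the control is ½ · (240 - 164.75) · 301 = 11325.125.
With the ceiling, producers sell 141 units at 200, so PS = ½ · (200 - 164.75) · 141 = 2485.125.
Change in producer surplus = 2485.125 - 11325.125 = -8840.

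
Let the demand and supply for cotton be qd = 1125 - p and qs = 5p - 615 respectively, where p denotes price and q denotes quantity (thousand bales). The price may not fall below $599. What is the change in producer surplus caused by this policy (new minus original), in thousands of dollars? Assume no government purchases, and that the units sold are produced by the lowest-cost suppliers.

152985.9

Equilibrium: 1125 - p = 5p - 615, so 1740 = 6p and p* = 290, q* = 835.
Because the floor (599) lies above the market-clearing price, it is binding.
At p = 599: qd = 1125 - 599 = 526 and qs = 5·599 - 615 = 2380.
Producer surplus without the control is ½ · (290 - 123) · 835 = 69722.5.
With the floor, 526 units are sold at 599. The supply price at q = 526 is 228.2, so PS = ½ · [(599 - 123) + (599 - 228.2)] · 526 = 222708.4.
Change in producer surplus = 222708.4 - 69722.5 = 152985.9.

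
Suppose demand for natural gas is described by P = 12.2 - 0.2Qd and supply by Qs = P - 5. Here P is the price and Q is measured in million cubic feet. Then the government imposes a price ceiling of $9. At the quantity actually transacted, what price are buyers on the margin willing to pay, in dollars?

Rearranging demand gives Qd = 61 - 5P. Equilibrium: 61 - 5P = P - 5, so 66 = 6P and P* = 11, Q* = 6.
Since 9 < 11, the ceiling is binding.
At P = 9: Qd = 61 - 5·9 = 16 and Qs = 9 - 5 = 4.
Only 4 units reach the market. On the demand curve, the marginal buyer's willingness to pay at Q = 4 is (61 - 4)/5 = 11.4.

11.4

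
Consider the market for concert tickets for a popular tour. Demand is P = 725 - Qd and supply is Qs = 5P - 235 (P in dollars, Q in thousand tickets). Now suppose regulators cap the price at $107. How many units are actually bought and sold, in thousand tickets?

Rearranging demand gives Qd = 725 - P. Without the control the market clears where 725 - P = 5P - 235, i.e. P* = 160 and Q* = 565.
Because the ceiling (107) lies below the market-clearing price, it is binding.
At P = 107: Qd = 725 - 107 = 618 and Qs = 5·107 - 235 = 300.
The quantity actually transacted is the short side, supply: 300.

300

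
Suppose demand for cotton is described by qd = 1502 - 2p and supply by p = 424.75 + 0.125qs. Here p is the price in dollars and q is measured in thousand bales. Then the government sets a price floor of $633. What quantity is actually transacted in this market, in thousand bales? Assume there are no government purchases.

236

Rearranging supply gives qs = 8p - 3398. In a free market, 1502 - 2p = 8p - 3398 gives the equilibrium p* = 490, q* = 522.
Because the floor (633) lies above the market-clearing price, it is binding.
At p = 633: qd = 1502 - 2·633 = 236 and qs = 8·633 - 3398 = 1666.
The quantity actually transacted is the short side, demand: 236.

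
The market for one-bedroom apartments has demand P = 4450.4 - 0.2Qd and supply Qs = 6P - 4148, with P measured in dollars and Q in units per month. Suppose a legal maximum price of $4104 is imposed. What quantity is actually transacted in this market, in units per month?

10252

Rearranging demand gives Qd = 22252 - 5P. Without the control the market clears where 22252 - 5P = 6P - 4148, i.e. P* = 2400 and Q* = 10252.
The ceiling of 4104 is above the equilibrium price 2400, so it is not binding; the market clears at P* = 2400, Q* = 10252.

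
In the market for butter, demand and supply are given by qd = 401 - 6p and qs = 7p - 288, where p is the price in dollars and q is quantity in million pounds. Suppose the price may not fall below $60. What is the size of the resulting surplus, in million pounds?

91

Equilibrium: 401 - 6p = 7p - 288, so 689 = 13p and p* = 53, q* = 83.
The floor of 60 is above the equilibrium price 53, so it binds.
At p = 60: qd = 401 - 6·60 = 41 and qs = 7·60 - 288 = 132.
Surplus = qs - qd = 132 - 41 = 91.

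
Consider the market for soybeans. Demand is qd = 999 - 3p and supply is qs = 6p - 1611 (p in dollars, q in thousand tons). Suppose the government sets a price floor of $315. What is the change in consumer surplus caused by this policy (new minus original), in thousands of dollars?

-2287.5

Without the control the market clears where 999 - 3p = 6p - 1611, i.e. p* = 290 and q* = 129.
Since 315 > 290, the floor is binding.
At p = 315: qd = 999 - 3·315 = 54 and qs = 6·315 - 1611 = 279.
Consumer surplus without the control is ½ · (333 - 290) · 129 = 2773.5.
With the floor, consumers buy 54 units at 315, so CS = ½ · (333 - 315) · 54 = 486.
Change in consumer surplus = 486 - 2773.5 = -2287.5.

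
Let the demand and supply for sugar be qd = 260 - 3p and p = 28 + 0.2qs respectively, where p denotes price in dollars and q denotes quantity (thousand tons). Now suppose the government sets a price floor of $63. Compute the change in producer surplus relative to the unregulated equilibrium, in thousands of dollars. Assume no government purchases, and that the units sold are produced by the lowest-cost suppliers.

Rearranging supply gives qs = 5p - 140. Without the control the market clears where 260 - 3p = 5p - 140, i.e. p* = 50 and q* = 110.
Since 63 > 50, the floor is binding.
At p = 63: qd = 260 - 3·63 = 71 and qs = 5·63 - 140 = 175.
Producer surplus without the control is ½ · (50 - 28) · 110 = 1210.
With the floor, 71 units are sold at 63. The supply price at q = 71 is 42.2, so PS = ½ · [(63 - 28) + (63 - 42.2)] · 71 = 1980.9.
Change in producer surplus = 1980.9 - 1210 = 770.9.

770.9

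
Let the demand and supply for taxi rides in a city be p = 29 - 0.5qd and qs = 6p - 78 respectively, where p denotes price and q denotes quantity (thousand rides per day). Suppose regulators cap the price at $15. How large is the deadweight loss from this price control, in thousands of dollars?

Rearranging demand gives qd = 58 - 2p. In a free market, 58 - 2p = 6p - 78 gives the equilibrium p* = 17, q* = 24.
Because the ceiling (15) lies below the market-clearing price, it is binding.
At p = 15: qd = 58 - 2·15 = 28 and qs = 6·15 - 78 = 12.
Quantity traded falls to 12. At q = 12 the demand price is (58 - 12)/2 = 23 and the supply price is (78 + 12)/6 = 15.
Deadweight loss = ½ · (23 - 15) · (24 - 12) = ½ · 8 · 12 = 48.

48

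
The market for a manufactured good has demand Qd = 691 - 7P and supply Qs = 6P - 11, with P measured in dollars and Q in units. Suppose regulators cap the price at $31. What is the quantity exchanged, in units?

In a free market, 691 - 7P = 6P - 11 gives the equilibrium P* = 54, Q* = 313.
The ceiling of 31 is below the equilibrium price 54, so it binds.
At P = 31: Qd = 691 - 7·31 = 474 and Qs = 6·31 - 11 = 175.
The quantity actually transacted is the short side, supply: 175.

175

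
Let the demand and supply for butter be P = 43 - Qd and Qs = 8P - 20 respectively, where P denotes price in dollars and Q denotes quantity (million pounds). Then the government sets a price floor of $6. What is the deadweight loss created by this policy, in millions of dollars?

Rearranging demand gives Qd = 43 - P. Setting quantity demanded equal to quantity supplied, 43 - P = 8P - 20, gives P* = 7 and Q* = 36.
Since 6 is below P* = 7, the floor does not bind and the free-market outcome prevails.
Since the control does not bind, no trades are prevented and deadweight loss is zero.

0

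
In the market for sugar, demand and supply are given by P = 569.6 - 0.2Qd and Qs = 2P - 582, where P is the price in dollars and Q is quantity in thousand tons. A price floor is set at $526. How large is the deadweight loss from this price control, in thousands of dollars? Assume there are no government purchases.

11340

Rearranging demand gives Qd = 2848 - 5P. Setting quantity demanded equal to quantity supplied, 2848 - 5P = 2P - 582, gives P* = 490 and Q* = 398.
Because the floor (526) lies above the market-clearing price, it is binding.
At P = 526: Qd = 2848 - 5·526 = 218 and Qs = 2·526 - 582 = 470.
Quantity traded falls to 218. At Q = 218 the demand price is (2848 - 218)/5 = 526 and the supply price is (582 + 218)/2 = 400.
Deadweight loss = ½ · (526 - 400) · (398 - 218) = ½ · 126 · 180 = 11340.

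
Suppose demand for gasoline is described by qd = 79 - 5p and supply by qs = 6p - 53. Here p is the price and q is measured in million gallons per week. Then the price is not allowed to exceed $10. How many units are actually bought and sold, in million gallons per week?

7

Equilibrium: 79 - 5p = 6p - 53, so 132 = 11p and p* = 12, q* = 19.
The ceiling of 10 is below the equilibrium price 12, so it binds.
At p = 10: qd = 79 - 5·10 = 29 and qs = 6·10 - 53 = 7.
The quantity actually transacted is the short side, supply: 7.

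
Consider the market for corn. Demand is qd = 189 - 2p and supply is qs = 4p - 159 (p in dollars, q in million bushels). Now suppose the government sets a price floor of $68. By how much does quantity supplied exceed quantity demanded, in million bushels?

60

Equilibrium: 189 - 2p = 4p - 159, so 348 = 6p and p* = 58, q* = 73.
Since 68 > 58, the floor is binding.
At p = 68: qd = 189 - 2·68 = 53 and qs = 4·68 - 159 = 113.
Surplus = qs - qd = 113 - 53 = 60.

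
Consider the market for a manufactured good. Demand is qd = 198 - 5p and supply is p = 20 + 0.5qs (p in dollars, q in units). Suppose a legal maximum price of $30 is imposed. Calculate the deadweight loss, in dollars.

Rearranging supply gives qs = 2p - 40. In a free market, 198 - 5p = 2p - 40 gives the equilibrium p* = 34, q* = 28.
Since 30 < 34, the ceiling is binding.
At p = 30: qd = 198 - 5·30 = 48 and qs = 2·30 - 40 = 20.
Quantity traded falls to 20. At q = 20 the demand price is (198 - 20)/5 = 35.6 and the supply price is (40 + 20)/2 = 30.
Deadweight loss = ½ · (35.6 - 30) · (28 - 20) = ½ · 5.6 · 8 = 22.4.

22.4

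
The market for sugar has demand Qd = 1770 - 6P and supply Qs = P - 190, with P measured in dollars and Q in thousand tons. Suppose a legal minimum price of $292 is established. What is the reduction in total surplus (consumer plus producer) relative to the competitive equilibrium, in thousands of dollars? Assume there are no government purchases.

3024

Without the control the market clears where 1770 - 6P = P - 190, i.e. P* = 280 and Q* = 90.
Since 292 > 280, the floor is binding.
At P = 292: Qd = 1770 - 6·292 = 18 and Qs = 292 - 190 = 102.
Quantity traded falls to 18. At Q = 18 the demand price is (1770 - 18)/6 = 292 and the supply price is 190 + 18 = 208.
Deadweight loss = ½ · (292 - 208) · (90 - 18) = ½ · 84 · 72 = 3024.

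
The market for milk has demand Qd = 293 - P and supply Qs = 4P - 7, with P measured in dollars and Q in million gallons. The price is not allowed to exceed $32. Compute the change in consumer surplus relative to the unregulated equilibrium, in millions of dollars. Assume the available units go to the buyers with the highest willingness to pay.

Equilibrium: 293 - P = 4P - 7, so 300 = 5P and P* = 60, Q* = 233.
Since 32 < 60, the ceiling is binding.
At P = 32: Qd = 293 - 32 = 261 and Qs = 4·32 - 7 = 121.
Consumer surplus without the control is ½ · (293 - 60) · 233 = 27144.5.
With the ceiling, 121 units are sold at 32 (assume they go to the highest-value buyers). The demand price at Q = 121 is 172, so CS = ½ · [(293 - 32) + (172 - 32)] · 121 = 24260.5.
Change in consumer surplus = 24260.5 - 27144.5 = -2884.

-2884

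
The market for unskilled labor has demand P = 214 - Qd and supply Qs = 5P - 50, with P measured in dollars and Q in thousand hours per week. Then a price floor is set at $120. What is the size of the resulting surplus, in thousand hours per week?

456

Rearranging demand gives Qd = 214 - P. In a free market, 214 - P = 5P - 50 gives the equilibrium P* = 44, Q* = 170.
Because the floor (120) lies above the market-clearing price, it is binding.
At P = 120: Qd = 214 - 120 = 94 and Qs = 5·120 - 50 = 550.
Surplus = Qs - Qd = 550 - 94 = 456.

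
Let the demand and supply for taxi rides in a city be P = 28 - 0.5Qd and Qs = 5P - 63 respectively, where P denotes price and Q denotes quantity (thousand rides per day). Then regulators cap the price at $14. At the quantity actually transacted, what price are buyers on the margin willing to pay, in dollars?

24.5

Rearranging demand gives Qd = 56 - 2P. Without the control the market clears where 56 - 2P = 5P - 63, i.e. P* = 17 and Q* = 22.
Because the ceiling (14) lies below the market-clearing price, it is binding.
At P = 14: Qd = 56 - 2·14 = 28 and Qs = 5·14 - 63 = 7.
Only 7 units reach the market. On the demand curve, the marginal buyer's willingness to pay at Q = 7 is (56 - 7)/2 = 24.5.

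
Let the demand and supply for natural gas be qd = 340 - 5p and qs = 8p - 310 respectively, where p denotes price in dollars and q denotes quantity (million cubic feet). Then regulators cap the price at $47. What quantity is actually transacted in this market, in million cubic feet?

66

Setting quantity demanded equal to quantity supplied, 340 - 5p = 8p - 310, gives p* = 50 and q* = 90.
The ceiling of 47 is below the equilibrium price 50, so it binds.
At p = 47: qd = 340 - 5·47 = 105 and qs = 8·47 - 310 = 66.
The quantity actually transacted is the short side, supply: 66.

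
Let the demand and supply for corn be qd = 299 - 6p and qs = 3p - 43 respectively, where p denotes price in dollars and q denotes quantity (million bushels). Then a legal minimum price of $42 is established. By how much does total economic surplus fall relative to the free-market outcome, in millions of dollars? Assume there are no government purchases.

144

In a free market, 299 - 6p = 3p - 43 gives the equilibrium p* = 38, q* = 71.
Because the floor (42) lies above the market-clearing price, it is binding.
At p = 42: qd = 299 - 6·42 = 47 and qs = 3·42 - 43 = 83.
Quantity traded falls to 47. At q = 47 the demand price is (299 - 47)/6 = 42 and the supply price is (43 + 47)/3 = 30.
Deadweight loss = ½ · (42 - 30) · (71 - 47) = ½ · 12 · 24 = 144.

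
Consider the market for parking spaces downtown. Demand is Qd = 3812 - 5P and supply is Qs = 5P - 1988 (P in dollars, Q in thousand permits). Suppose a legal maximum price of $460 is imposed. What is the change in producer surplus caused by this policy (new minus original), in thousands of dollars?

-73440

Setting quantity demanded equal to quantity supplied, 3812 - 5P = 5P - 1988, gives P* = 580 and Q* = 912.
The ceiling of 460 is below the equilibrium price 580, so it binds.
At P = 460: Qd = 3812 - 5·460 = 1512 and Qs = 5·460 - 1988 = 312.
Producer surplus without the control is ½ · (580 - 397.6) · 912 = 83174.4.
With the ceiling, producers sell 312 units at 460, so PS = ½ · (460 - 397.6) · 312 = 9734.4.
Change in producer surplus = 9734.4 - 83174.4 = -73440.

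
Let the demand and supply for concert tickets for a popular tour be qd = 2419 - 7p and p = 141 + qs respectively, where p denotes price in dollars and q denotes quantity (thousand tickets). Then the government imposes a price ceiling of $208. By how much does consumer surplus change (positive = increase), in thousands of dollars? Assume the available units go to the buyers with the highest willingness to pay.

6608

Rearranging supply gives qs = p - 141. In a free market, 2419 - 7p = p - 141 gives the equilibrium p* = 320, q* = 179.
Because the ceiling (208) lies below the market-clearing price, it is binding.
At p = 208: qd = 2419 - 7·208 = 963 and qs = 208 - 141 = 67.
Consumer surplus without the control is ½ · (2419/7 - 320) · 179 = 32041/14.
With the ceiling, 67 units are sold at 208 (assume they go to the highest-value buyers). The demand price at q = 67 is 336, so CS = ½ · [(2419/7 - 208) + (336 - 208)] · 67 = 124553/14.
Change in consumer surplus = 124553/14 - 32041/14 = 6608.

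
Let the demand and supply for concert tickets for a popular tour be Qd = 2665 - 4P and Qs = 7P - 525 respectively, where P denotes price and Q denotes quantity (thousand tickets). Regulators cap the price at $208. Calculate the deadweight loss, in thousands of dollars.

64718.5

Setting quantity demanded equal to quantity supplied, 2665 - 4P = 7P - 525, gives P* = 290 and Q* = 1505.
The ceiling of 208 is below the equilibrium price 290, so it binds.
At P = 208: Qd = 2665 - 4·208 = 1833 and Qs = 7·208 - 525 = 931.
Quantity traded falls to 931. At Q = 931 the demand price is (2665 - 931)/4 = 433.5 and the supply price is (525 + 931)/7 = 208.
Deadweight loss = ½ · (433.5 - 208) · (1505 - 931) = ½ · 225.5 · 574 = 64718.5.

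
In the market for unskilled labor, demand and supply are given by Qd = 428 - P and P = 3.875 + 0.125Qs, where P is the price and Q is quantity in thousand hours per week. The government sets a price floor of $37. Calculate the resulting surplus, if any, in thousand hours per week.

Rearranging supply gives Qs = 8P - 31. In a free market, 428 - P = 8P - 31 gives the equilibrium P* = 51, Q* = 377.
The floor of 37 is below the equilibrium price 51, so it is not binding; the market clears at P* = 51, Q* = 377.
Since the control does not bind, there is no surplus.

0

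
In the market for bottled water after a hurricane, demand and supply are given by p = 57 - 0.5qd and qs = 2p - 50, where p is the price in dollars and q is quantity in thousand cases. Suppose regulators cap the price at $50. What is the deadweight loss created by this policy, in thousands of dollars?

Rearranging demand gives qd = 114 - 2p. Setting quantity demanded equal to quantity supplied, 114 - 2p = 2p - 50, gives p* = 41 and q* = 32.
Since 50 is above p* = 41, the ceiling does not bind and the free-market outcome prevails.
Since the control does not bind, no trades are prevented and deadweight loss is zero.

0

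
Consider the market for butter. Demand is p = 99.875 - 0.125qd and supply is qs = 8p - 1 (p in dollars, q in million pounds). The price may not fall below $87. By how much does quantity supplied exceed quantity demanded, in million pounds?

Rearranging demand gives qd = 799 - 8p. In a free market, 799 - 8p = 8p - 1 gives the equilibrium p* = 50, q* = 399.
The floor of 87 is above the equilibrium price 50, so it binds.
At p = 87: qd = 799 - 8·87 = 103 and qs = 8·87 - 1 = 695.
Surplus = qs - qd = 695 - 103 = 592.

592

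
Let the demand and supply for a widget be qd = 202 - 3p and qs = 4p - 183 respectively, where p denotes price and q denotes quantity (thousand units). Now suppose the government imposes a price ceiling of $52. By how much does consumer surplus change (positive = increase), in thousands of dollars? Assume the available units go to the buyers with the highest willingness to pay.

Setting quantity demanded equal to quantity supplied, 202 - 3p = 4p - 183, gives p* = 55 and q* = 37.
Since 52 < 55, the ceiling is binding.
At p = 52: qd = 202 - 3·52 = 46 and qs = 4·52 - 183 = 25.
Consumer surplus without the control is ½ · (202/3 - 55) · 37 = 1369/6.
With the ceiling, 25 units are sold at 52 (assume they go to the highest-value buyers). The demand price at q = 25 is 59, so CS = ½ · [(202/3 - 52) + (59 - 52)] · 25 = 1675/6.
Change in consumer surplus = 1675/6 - 1369/6 = 51.

51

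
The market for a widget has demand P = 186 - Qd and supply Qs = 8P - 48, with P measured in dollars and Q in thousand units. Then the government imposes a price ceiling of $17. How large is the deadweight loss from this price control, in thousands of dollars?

2916

Rearranging demand gives Qd = 186 - P. Without the control the market clears where 186 - P = 8P - 48, i.e. P* = 26 and Q* = 160.
Since 17 < 26, the ceiling is binding.
At P = 17: Qd = 186 - 17 = 169 and Qs = 8·17 - 48 = 88.
Quantity traded falls to 88. At Q = 88 the demand price is 186 - 88 = 98 and the supply price is (48 + 88)/8 = 17.
Deadweight loss = ½ · (98 - 17) · (160 - 88) = ½ · 81 · 72 = 2916.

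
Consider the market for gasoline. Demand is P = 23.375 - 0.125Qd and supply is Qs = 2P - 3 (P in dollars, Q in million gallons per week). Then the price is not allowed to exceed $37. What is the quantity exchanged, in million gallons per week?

Rearranging demand gives Qd = 187 - 8P. In a free market, 187 - 8P = 2P - 3 gives the equilibrium P* = 19, Q* = 35.
Since 37 is above P* = 19, the ceiling does not bind and the free-market outcome prevails.

35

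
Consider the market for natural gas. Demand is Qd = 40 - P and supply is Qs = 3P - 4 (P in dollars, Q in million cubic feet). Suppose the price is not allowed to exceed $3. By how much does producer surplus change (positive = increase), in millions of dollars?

In a free market, 40 - P = 3P - 4 gives the equilibrium P* = 11, Q* = 29.
Since 3 < 11, the ceiling is binding.
At P = 3: Qd = 40 - 3 = 37 and Qs = 3·3 - 4 = 5.
Producer surplus without the control is ½ · (11 - 4/3) · 29 = 841/6.
With the ceiling, producers sell 5 units at 3, so PS = ½ · (3 - 4/3) · 5 = 25/6.
Change in producer surplus = 25/6 - 841/6 = -136.

-136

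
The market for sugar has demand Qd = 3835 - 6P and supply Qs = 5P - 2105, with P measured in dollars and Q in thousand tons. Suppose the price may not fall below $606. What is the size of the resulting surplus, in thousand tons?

726

Without the control the market clears where 3835 - 6P = 5P - 2105, i.e. P* = 540 and Q* = 595.
Since 606 > 540, the floor is binding.
At P = 606: Qd = 3835 - 6·606 = 199 and Qs = 5·606 - 2105 = 925.
Surplus = Qs - Qd = 925 - 199 = 726.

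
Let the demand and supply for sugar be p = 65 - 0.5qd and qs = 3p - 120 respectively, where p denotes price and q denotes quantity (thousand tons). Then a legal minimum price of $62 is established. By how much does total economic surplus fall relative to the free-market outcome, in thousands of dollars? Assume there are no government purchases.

Rearranging demand gives qd = 130 - 2p. In a free market, 130 - 2p = 3p - 120 gives the equilibrium p* = 50, q* = 30.
Since 62 > 50, the floor is binding.
At p = 62: qd = 130 - 2·62 = 6 and qs = 3·62 - 120 = 66.
Quantity traded falls to 6. At q = 6 the demand price is (130 - 6)/2 = 62 and the supply price is (120 + 6)/3 = 42.
Deadweight loss = ½ · (62 - 42) · (30 - 6) = ½ · 20 · 24 = 240.

240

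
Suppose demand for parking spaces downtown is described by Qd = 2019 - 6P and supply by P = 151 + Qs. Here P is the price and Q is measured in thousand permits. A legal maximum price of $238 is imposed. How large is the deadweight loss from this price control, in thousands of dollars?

3024

Rearranging supply gives Qs = P - 151. Setting quantity demanded equal to quantity supplied, 2019 - 6P = P - 151, gives P* = 310 and Q* = 159.
Since 238 < 310, the ceiling is binding.
At P = 238: Qd = 2019 - 6·238 = 591 and Qs = 238 - 151 = 87.
Quantity traded falls to 87. At Q = 87 the demand price is (2019 - 87)/6 = 322 and the supply price is 151 + 87 = 238.
Deadweight loss = ½ · (322 - 238) · (159 - 87) = ½ · 84 · 72 = 3024.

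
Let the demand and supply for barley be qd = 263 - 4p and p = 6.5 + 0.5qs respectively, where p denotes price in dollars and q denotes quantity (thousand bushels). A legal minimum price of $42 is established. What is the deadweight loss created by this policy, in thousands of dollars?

Rearranging supply gives qs = 2p - 13. Without the control the market clears where 263 - 4p = 2p - 13, i.e. p* = 46 and q* = 79.
The floor of 42 is below the equilibrium price 46, so it is not binding; the market clears at p* = 46, q* = 79.
Since the control does not bind, no trades are prevented and deadweight loss is zero.

0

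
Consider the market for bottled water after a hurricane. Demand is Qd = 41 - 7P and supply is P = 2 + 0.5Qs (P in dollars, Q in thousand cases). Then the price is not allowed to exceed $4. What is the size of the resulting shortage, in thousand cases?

9

Rearranging supply gives Qs = 2P - 4. Without the control the market clears where 41 - 7P = 2P - 4, i.e. P* = 5 and Q* = 6.
The ceiling of 4 is below the equilibrium price 5, so it binds.
At P = 4: Qd = 41 - 7·4 = 13 and Qs = 2·4 - 4 = 4.
Shortage = Qd - Qs = 13 - 4 = 9.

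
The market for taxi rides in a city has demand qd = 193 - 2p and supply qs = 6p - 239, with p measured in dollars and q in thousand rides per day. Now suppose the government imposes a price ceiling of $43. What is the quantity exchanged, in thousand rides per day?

Setting quantity demanded equal to quantity supplied, 193 - 2p = 6p - 239, gives p* = 54 and q* = 85.
Since 43 < 54, the ceiling is binding.
At p = 43: qd = 193 - 2·43 = 107 and qs = 6·43 - 239 = 19.
The quantity actually transacted is the short side, supply: 19.

19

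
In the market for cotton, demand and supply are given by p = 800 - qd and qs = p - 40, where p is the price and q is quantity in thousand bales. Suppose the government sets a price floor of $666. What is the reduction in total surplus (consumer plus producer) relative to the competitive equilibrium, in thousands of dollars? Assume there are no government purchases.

Rearranging demand gives qd = 800 - p. Without the control the market clears where 800 - p = p - 40, i.e. p* = 420 and q* = 380.
Because the floor (666) lies above the market-clearing price, it is binding.
At p = 666: qd = 800 - 666 = 134 and qs = 666 - 40 = 626.
Quantity traded falls to 134. At q = 134 the demand price is 800 - 134 = 666 and the supply price is 40 + 134 = 174.
Deadweight loss = ½ · (666 - 174) · (380 - 134) = ½ · 492 · 246 = 60516.

60516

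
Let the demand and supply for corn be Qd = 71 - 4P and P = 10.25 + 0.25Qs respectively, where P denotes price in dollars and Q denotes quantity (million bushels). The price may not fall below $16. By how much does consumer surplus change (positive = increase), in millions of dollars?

-22

Rearranging supply gives Qs = 4P - 41. Setting quantity demanded equal to quantity supplied, 71 - 4P = 4P - 41, gives P* = 14 and Q* = 15.
The floor of 16 is above the equilibrium price 14, so it binds.
At P = 16: Qd = 71 - 4·16 = 7 and Qs = 4·16 - 41 = 23.
Consumer surplus without the control is ½ · (17.75 - 14) · 15 = 28.125.
With the floor, consumers buy 7 units at 16, so CS = ½ · (17.75 - 16) · 7 = 6.125.
Change in consumer surplus = 6.125 - 28.125 = -22.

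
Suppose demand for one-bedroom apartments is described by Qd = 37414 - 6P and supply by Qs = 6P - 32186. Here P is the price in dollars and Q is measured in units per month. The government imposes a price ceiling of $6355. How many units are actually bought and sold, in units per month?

2614

Setting quantity demanded equal to quantity supplied, 37414 - 6P = 6P - 32186, gives P* = 5800 and Q* = 2614.
Since 6355 is above P* = 5800, the ceiling does not bind and the free-market outcome prevails.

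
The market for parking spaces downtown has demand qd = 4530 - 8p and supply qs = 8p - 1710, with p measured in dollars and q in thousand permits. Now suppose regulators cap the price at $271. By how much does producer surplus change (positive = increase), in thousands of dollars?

-111146

Equilibrium: 4530 - 8p = 8p - 1710, so 6240 = 16p and p* = 390, q* = 1410.
The ceiling of 271 is below the equilibrium price 390, so it binds.
At p = 271: qd = 4530 - 8·271 = 2362 and qs = 8·271 - 1710 = 458.
Producer surplus without the control is ½ · (390 - 213.75) · 1410 = 124256.25.
With the ceiling, producers sell 458 units at 271, so PS = ½ · (271 - 213.75) · 458 = 13110.25.
Change in producer surplus = 13110.25 - 124256.25 = -111146.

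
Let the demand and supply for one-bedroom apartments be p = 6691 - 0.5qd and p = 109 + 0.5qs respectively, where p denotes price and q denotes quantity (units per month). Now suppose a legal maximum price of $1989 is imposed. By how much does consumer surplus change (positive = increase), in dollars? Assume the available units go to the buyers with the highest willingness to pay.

3314439

Rearranging demand gives qd = 13382 - 2p; rearranging supply gives qs = 2p - 218. In a free market, 13382 - 2p = 2p - 218 gives the equilibrium p* = 3400, q* = 6582.
The ceiling of 1989 is below the equilibrium price 3400, so it binds.
At p = 1989: qd = 13382 - 2·1989 = 9404 and qs = 2·1989 - 218 = 3760.
Consumer surplus without the control is ½ · (6691 - 3400) · 6582 = 10830681.
With the ceiling, 3760 units are sold at 1989 (assume they go to the highest-value buyers). The demand price at q = 3760 is 4811, so CS = ½ · [(6691 - 1989) + (4811 - 1989)] · 3760 = 14145120.
Change in consumer surplus = 14145120 - 10830681 = 3314439.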